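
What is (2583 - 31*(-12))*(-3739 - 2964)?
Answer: -19807365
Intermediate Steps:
(2583 - 31*(-12))*(-3739 - 2964) = (2583 + 372)*(-6703) = 2955*(-6703) = -19807365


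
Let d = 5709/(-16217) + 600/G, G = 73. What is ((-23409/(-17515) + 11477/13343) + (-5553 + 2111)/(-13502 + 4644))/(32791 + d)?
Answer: 3167840142747535083/40190325949978711226170 ≈ 7.8821e-5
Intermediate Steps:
d = 9313443/1183841 (d = 5709/(-16217) + 600/73 = 5709*(-1/16217) + 600*(1/73) = -5709/16217 + 600/73 = 9313443/1183841 ≈ 7.8671)
((-23409/(-17515) + 11477/13343) + (-5553 + 2111)/(-13502 + 4644))/(32791 + d) = ((-23409/(-17515) + 11477/13343) + (-5553 + 2111)/(-13502 + 4644))/(32791 + 9313443/1183841) = ((-23409*(-1/17515) + 11477*(1/13343)) - 3442/(-8858))/(38828643674/1183841) = ((23409/17515 + 11477/13343) - 3442*(-1/8858))*(1183841/38828643674) = (513365942/233702645 + 1721/4429)*(1183841/38828643674) = (2675900009163/1035069014705)*(1183841/38828643674) = 3167840142747535083/40190325949978711226170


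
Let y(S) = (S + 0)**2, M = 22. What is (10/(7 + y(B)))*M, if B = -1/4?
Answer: 3520/113 ≈ 31.150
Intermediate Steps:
B = -1/4 (B = -1*1/4 = -1/4 ≈ -0.25000)
y(S) = S**2
(10/(7 + y(B)))*M = (10/(7 + (-1/4)**2))*22 = (10/(7 + 1/16))*22 = (10/(113/16))*22 = ((16/113)*10)*22 = (160/113)*22 = 3520/113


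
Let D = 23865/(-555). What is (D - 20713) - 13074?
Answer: -33830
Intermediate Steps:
D = -43 (D = 23865*(-1/555) = -43)
(D - 20713) - 13074 = (-43 - 20713) - 13074 = -20756 - 13074 = -33830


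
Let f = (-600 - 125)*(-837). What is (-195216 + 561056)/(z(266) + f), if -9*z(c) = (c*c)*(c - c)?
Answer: 73168/121365 ≈ 0.60288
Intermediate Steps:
z(c) = 0 (z(c) = -c*c*(c - c)/9 = -c**2*0/9 = -1/9*0 = 0)
f = 606825 (f = -725*(-837) = 606825)
(-195216 + 561056)/(z(266) + f) = (-195216 + 561056)/(0 + 606825) = 365840/606825 = 365840*(1/606825) = 73168/121365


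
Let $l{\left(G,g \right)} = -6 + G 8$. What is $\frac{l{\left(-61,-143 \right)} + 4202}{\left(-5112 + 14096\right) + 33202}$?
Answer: $\frac{618}{7031} \approx 0.087896$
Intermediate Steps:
$l{\left(G,g \right)} = -6 + 8 G$
$\frac{l{\left(-61,-143 \right)} + 4202}{\left(-5112 + 14096\right) + 33202} = \frac{\left(-6 + 8 \left(-61\right)\right) + 4202}{\left(-5112 + 14096\right) + 33202} = \frac{\left(-6 - 488\right) + 4202}{8984 + 33202} = \frac{-494 + 4202}{42186} = 3708 \cdot \frac{1}{42186} = \frac{618}{7031}$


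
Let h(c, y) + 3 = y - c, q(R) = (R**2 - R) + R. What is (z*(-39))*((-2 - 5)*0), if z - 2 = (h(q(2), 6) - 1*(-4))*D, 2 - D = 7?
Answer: 0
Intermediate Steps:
q(R) = R**2
h(c, y) = -3 + y - c (h(c, y) = -3 + (y - c) = -3 + y - c)
D = -5 (D = 2 - 1*7 = 2 - 7 = -5)
z = -13 (z = 2 + ((-3 + 6 - 1*2**2) - 1*(-4))*(-5) = 2 + ((-3 + 6 - 1*4) + 4)*(-5) = 2 + ((-3 + 6 - 4) + 4)*(-5) = 2 + (-1 + 4)*(-5) = 2 + 3*(-5) = 2 - 15 = -13)
(z*(-39))*((-2 - 5)*0) = (-13*(-39))*((-2 - 5)*0) = 507*(-7*0) = 507*0 = 0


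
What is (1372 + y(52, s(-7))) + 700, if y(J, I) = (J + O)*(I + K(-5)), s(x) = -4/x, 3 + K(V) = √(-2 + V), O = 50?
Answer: 12770/7 + 102*I*√7 ≈ 1824.3 + 269.87*I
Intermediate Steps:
K(V) = -3 + √(-2 + V)
y(J, I) = (50 + J)*(-3 + I + I*√7) (y(J, I) = (J + 50)*(I + (-3 + √(-2 - 5))) = (50 + J)*(I + (-3 + √(-7))) = (50 + J)*(I + (-3 + I*√7)) = (50 + J)*(-3 + I + I*√7))
(1372 + y(52, s(-7))) + 700 = (1372 + (-150 + 50*(-4/(-7)) - 4/(-7)*52 - 1*52*(3 - I*√7) + 50*I*√7)) + 700 = (1372 + (-150 + 50*(-4*(-⅐)) - 4*(-⅐)*52 + (-156 + 52*I*√7) + 50*I*√7)) + 700 = (1372 + (-150 + 50*(4/7) + (4/7)*52 + (-156 + 52*I*√7) + 50*I*√7)) + 700 = (1372 + (-150 + 200/7 + 208/7 + (-156 + 52*I*√7) + 50*I*√7)) + 700 = (1372 + (-1734/7 + 102*I*√7)) + 700 = (7870/7 + 102*I*√7) + 700 = 12770/7 + 102*I*√7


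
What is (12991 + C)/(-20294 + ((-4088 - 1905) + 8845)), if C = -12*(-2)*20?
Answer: -709/918 ≈ -0.77233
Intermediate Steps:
C = 480 (C = 24*20 = 480)
(12991 + C)/(-20294 + ((-4088 - 1905) + 8845)) = (12991 + 480)/(-20294 + ((-4088 - 1905) + 8845)) = 13471/(-20294 + (-5993 + 8845)) = 13471/(-20294 + 2852) = 13471/(-17442) = 13471*(-1/17442) = -709/918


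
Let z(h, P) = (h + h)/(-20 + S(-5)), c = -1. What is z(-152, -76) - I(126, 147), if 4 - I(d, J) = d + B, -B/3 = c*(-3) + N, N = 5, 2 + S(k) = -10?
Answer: 215/2 ≈ 107.50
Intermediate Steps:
S(k) = -12 (S(k) = -2 - 10 = -12)
z(h, P) = -h/16 (z(h, P) = (h + h)/(-20 - 12) = (2*h)/(-32) = (2*h)*(-1/32) = -h/16)
B = -24 (B = -3*(-1*(-3) + 5) = -3*(3 + 5) = -3*8 = -24)
I(d, J) = 28 - d (I(d, J) = 4 - (d - 24) = 4 - (-24 + d) = 4 + (24 - d) = 28 - d)
z(-152, -76) - I(126, 147) = -1/16*(-152) - (28 - 1*126) = 19/2 - (28 - 126) = 19/2 - 1*(-98) = 19/2 + 98 = 215/2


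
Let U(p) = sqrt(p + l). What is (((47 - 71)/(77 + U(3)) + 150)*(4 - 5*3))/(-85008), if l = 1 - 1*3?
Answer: 139/7176 ≈ 0.019370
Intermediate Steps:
l = -2 (l = 1 - 3 = -2)
U(p) = sqrt(-2 + p) (U(p) = sqrt(p - 2) = sqrt(-2 + p))
(((47 - 71)/(77 + U(3)) + 150)*(4 - 5*3))/(-85008) = (((47 - 71)/(77 + sqrt(-2 + 3)) + 150)*(4 - 5*3))/(-85008) = ((-24/(77 + sqrt(1)) + 150)*(4 - 15))*(-1/85008) = ((-24/(77 + 1) + 150)*(-11))*(-1/85008) = ((-24/78 + 150)*(-11))*(-1/85008) = ((-24*1/78 + 150)*(-11))*(-1/85008) = ((-4/13 + 150)*(-11))*(-1/85008) = ((1946/13)*(-11))*(-1/85008) = -21406/13*(-1/85008) = 139/7176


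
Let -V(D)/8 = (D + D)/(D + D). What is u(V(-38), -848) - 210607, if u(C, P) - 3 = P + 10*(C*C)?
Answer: -210812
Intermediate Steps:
V(D) = -8 (V(D) = -8*(D + D)/(D + D) = -8*2*D/(2*D) = -8*2*D*1/(2*D) = -8*1 = -8)
u(C, P) = 3 + P + 10*C**2 (u(C, P) = 3 + (P + 10*(C*C)) = 3 + (P + 10*C**2) = 3 + P + 10*C**2)
u(V(-38), -848) - 210607 = (3 - 848 + 10*(-8)**2) - 210607 = (3 - 848 + 10*64) - 210607 = (3 - 848 + 640) - 210607 = -205 - 210607 = -210812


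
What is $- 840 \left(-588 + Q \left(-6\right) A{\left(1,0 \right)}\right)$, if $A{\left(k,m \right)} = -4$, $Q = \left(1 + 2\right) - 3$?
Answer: $493920$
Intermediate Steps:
$Q = 0$ ($Q = 3 - 3 = 0$)
$- 840 \left(-588 + Q \left(-6\right) A{\left(1,0 \right)}\right) = - 840 \left(-588 + 0 \left(-6\right) \left(-4\right)\right) = - 840 \left(-588 + 0 \left(-4\right)\right) = - 840 \left(-588 + 0\right) = \left(-840\right) \left(-588\right) = 493920$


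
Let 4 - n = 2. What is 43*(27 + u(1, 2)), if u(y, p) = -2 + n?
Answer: 1161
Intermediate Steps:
n = 2 (n = 4 - 1*2 = 4 - 2 = 2)
u(y, p) = 0 (u(y, p) = -2 + 2 = 0)
43*(27 + u(1, 2)) = 43*(27 + 0) = 43*27 = 1161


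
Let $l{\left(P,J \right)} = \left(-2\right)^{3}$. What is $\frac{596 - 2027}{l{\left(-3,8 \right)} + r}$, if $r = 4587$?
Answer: $- \frac{1431}{4579} \approx -0.31251$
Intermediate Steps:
$l{\left(P,J \right)} = -8$
$\frac{596 - 2027}{l{\left(-3,8 \right)} + r} = \frac{596 - 2027}{-8 + 4587} = - \frac{1431}{4579}$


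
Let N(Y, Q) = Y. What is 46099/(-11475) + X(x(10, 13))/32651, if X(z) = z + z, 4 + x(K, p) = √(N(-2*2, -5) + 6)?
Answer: -1505270249/374670225 + 2*√2/32651 ≈ -4.0175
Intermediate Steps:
x(K, p) = -4 + √2 (x(K, p) = -4 + √(-2*2 + 6) = -4 + √(-4 + 6) = -4 + √2)
X(z) = 2*z
46099/(-11475) + X(x(10, 13))/32651 = 46099/(-11475) + (2*(-4 + √2))/32651 = 46099*(-1/11475) + (-8 + 2*√2)*(1/32651) = -46099/11475 + (-8/32651 + 2*√2/32651) = -1505270249/374670225 + 2*√2/32651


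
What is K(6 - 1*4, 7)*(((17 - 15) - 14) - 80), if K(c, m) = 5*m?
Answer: -3220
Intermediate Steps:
K(6 - 1*4, 7)*(((17 - 15) - 14) - 80) = (5*7)*(((17 - 15) - 14) - 80) = 35*((2 - 14) - 80) = 35*(-12 - 80) = 35*(-92) = -3220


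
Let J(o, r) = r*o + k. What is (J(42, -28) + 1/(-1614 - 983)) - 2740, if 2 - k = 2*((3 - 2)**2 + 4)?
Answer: -10190629/2597 ≈ -3924.0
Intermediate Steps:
k = -8 (k = 2 - 2*((3 - 2)**2 + 4) = 2 - 2*(1**2 + 4) = 2 - 2*(1 + 4) = 2 - 2*5 = 2 - 1*10 = 2 - 10 = -8)
J(o, r) = -8 + o*r (J(o, r) = r*o - 8 = o*r - 8 = -8 + o*r)
(J(42, -28) + 1/(-1614 - 983)) - 2740 = ((-8 + 42*(-28)) + 1/(-1614 - 983)) - 2740 = ((-8 - 1176) + 1/(-2597)) - 2740 = (-1184 - 1/2597) - 2740 = -3074849/2597 - 2740 = -10190629/2597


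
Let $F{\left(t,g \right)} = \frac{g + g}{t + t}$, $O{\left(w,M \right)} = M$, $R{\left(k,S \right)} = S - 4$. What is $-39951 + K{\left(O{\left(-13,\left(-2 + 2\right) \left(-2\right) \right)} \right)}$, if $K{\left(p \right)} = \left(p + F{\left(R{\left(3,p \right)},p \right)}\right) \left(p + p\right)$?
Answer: $-39951$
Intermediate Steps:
$R{\left(k,S \right)} = -4 + S$ ($R{\left(k,S \right)} = S - 4 = -4 + S$)
$F{\left(t,g \right)} = \frac{g}{t}$ ($F{\left(t,g \right)} = \frac{2 g}{2 t} = 2 g \frac{1}{2 t} = \frac{g}{t}$)
$K{\left(p \right)} = 2 p \left(p + \frac{p}{-4 + p}\right)$ ($K{\left(p \right)} = \left(p + \frac{p}{-4 + p}\right) \left(p + p\right) = \left(p + \frac{p}{-4 + p}\right) 2 p = 2 p \left(p + \frac{p}{-4 + p}\right)$)
$-39951 + K{\left(O{\left(-13,\left(-2 + 2\right) \left(-2\right) \right)} \right)} = -39951 + \frac{2 \left(\left(-2 + 2\right) \left(-2\right)\right)^{2} \left(-3 + \left(-2 + 2\right) \left(-2\right)\right)}{-4 + \left(-2 + 2\right) \left(-2\right)} = -39951 + \frac{2 \left(0 \left(-2\right)\right)^{2} \left(-3 + 0 \left(-2\right)\right)}{-4 + 0 \left(-2\right)} = -39951 + \frac{2 \cdot 0^{2} \left(-3 + 0\right)}{-4 + 0} = -39951 + 2 \cdot 0 \frac{1}{-4} \left(-3\right) = -39951 + 2 \cdot 0 \left(- \frac{1}{4}\right) \left(-3\right) = -39951 + 0 = -39951$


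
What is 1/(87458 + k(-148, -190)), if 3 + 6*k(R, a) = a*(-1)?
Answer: 6/524935 ≈ 1.1430e-5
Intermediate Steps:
k(R, a) = -½ - a/6 (k(R, a) = -½ + (a*(-1))/6 = -½ + (-a)/6 = -½ - a/6)
1/(87458 + k(-148, -190)) = 1/(87458 + (-½ - ⅙*(-190))) = 1/(87458 + (-½ + 95/3)) = 1/(87458 + 187/6) = 1/(524935/6) = 6/524935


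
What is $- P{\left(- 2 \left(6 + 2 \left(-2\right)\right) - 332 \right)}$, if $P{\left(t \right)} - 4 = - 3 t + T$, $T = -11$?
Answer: $-1001$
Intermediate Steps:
$P{\left(t \right)} = -7 - 3 t$ ($P{\left(t \right)} = 4 - \left(11 + 3 t\right) = -7 - 3 t$)
$- P{\left(- 2 \left(6 + 2 \left(-2\right)\right) - 332 \right)} = - (-7 - 3 \left(- 2 \left(6 + 2 \left(-2\right)\right) - 332\right)) = - (-7 - 3 \left(- 2 \left(6 - 4\right) - 332\right)) = - (-7 - 3 \left(\left(-2\right) 2 - 332\right)) = - (-7 - 3 \left(-4 - 332\right)) = - (-7 - -1008) = - (-7 + 1008) = \left(-1\right) 1001 = -1001$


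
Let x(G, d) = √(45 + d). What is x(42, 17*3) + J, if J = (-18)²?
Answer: 324 + 4*√6 ≈ 333.80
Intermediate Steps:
J = 324
x(42, 17*3) + J = √(45 + 17*3) + 324 = √(45 + 51) + 324 = √96 + 324 = 4*√6 + 324 = 324 + 4*√6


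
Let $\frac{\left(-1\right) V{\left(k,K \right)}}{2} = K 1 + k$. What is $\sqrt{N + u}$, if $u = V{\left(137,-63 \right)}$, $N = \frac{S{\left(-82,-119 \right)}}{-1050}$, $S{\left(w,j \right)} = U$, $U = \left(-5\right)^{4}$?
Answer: $\frac{79 i \sqrt{42}}{42} \approx 12.19 i$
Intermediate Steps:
$U = 625$
$S{\left(w,j \right)} = 625$
$V{\left(k,K \right)} = - 2 K - 2 k$ ($V{\left(k,K \right)} = - 2 \left(K 1 + k\right) = - 2 \left(K + k\right) = - 2 K - 2 k$)
$N = - \frac{25}{42}$ ($N = \frac{625}{-1050} = 625 \left(- \frac{1}{1050}\right) = - \frac{25}{42} \approx -0.59524$)
$u = -148$ ($u = \left(-2\right) \left(-63\right) - 274 = 126 - 274 = -148$)
$\sqrt{N + u} = \sqrt{- \frac{25}{42} - 148} = \sqrt{- \frac{6241}{42}} = \frac{79 i \sqrt{42}}{42}$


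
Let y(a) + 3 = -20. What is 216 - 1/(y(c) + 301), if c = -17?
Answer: 60047/278 ≈ 216.00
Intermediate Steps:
y(a) = -23 (y(a) = -3 - 20 = -23)
216 - 1/(y(c) + 301) = 216 - 1/(-23 + 301) = 216 - 1/278 = 60047/278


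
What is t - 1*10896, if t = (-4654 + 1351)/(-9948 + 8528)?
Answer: -15469017/1420 ≈ -10894.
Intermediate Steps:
t = 3303/1420 (t = -3303/(-1420) = -3303*(-1/1420) = 3303/1420 ≈ 2.3261)
t - 1*10896 = 3303/1420 - 1*10896 = 3303/1420 - 10896 = -15469017/1420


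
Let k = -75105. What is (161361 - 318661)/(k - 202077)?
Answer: 78650/138591 ≈ 0.56750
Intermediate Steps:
(161361 - 318661)/(k - 202077) = (161361 - 318661)/(-75105 - 202077) = -157300/(-277182) = -157300*(-1/277182) = 78650/138591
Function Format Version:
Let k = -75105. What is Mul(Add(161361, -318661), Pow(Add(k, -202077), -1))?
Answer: Rational(78650, 138591) ≈ 0.56750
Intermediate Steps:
Mul(Add(161361, -318661), Pow(Add(k, -202077), -1)) = Mul(Add(161361, -318661), Pow(Add(-75105, -202077), -1)) = Mul(-157300, Pow(-277182, -1)) = Mul(-157300, Rational(-1, 277182)) = Rational(78650, 138591)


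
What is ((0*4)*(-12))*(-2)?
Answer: 0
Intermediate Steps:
((0*4)*(-12))*(-2) = (0*(-12))*(-2) = 0*(-2) = 0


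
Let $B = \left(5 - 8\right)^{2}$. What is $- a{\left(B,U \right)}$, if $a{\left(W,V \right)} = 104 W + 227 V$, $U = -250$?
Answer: $55814$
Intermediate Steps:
$B = 9$ ($B = \left(-3\right)^{2} = 9$)
$- a{\left(B,U \right)} = - (104 \cdot 9 + 227 \left(-250\right)) = - (936 - 56750) = \left(-1\right) \left(-55814\right) = 55814$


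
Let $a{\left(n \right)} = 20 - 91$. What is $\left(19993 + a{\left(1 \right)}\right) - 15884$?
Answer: $4038$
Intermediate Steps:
$a{\left(n \right)} = -71$ ($a{\left(n \right)} = 20 - 91 = -71$)
$\left(19993 + a{\left(1 \right)}\right) - 15884 = \left(19993 - 71\right) - 15884 = 19922 - 15884 = 4038$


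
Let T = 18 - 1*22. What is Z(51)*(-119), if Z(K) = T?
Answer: 476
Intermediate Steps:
T = -4 (T = 18 - 22 = -4)
Z(K) = -4
Z(51)*(-119) = -4*(-119) = 476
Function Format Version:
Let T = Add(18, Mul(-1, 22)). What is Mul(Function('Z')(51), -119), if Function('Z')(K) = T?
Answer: 476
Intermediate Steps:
T = -4 (T = Add(18, -22) = -4)
Function('Z')(K) = -4
Mul(Function('Z')(51), -119) = Mul(-4, -119) = 476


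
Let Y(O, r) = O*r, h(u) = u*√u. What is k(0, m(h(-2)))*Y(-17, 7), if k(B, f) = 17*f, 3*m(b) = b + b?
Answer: 8092*I*√2/3 ≈ 3814.6*I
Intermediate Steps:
h(u) = u^(3/2)
m(b) = 2*b/3 (m(b) = (b + b)/3 = (2*b)/3 = 2*b/3)
k(0, m(h(-2)))*Y(-17, 7) = (17*(2*(-2)^(3/2)/3))*(-17*7) = (17*(2*(-2*I*√2)/3))*(-119) = (17*(-4*I*√2/3))*(-119) = -68*I*√2/3*(-119) = 8092*I*√2/3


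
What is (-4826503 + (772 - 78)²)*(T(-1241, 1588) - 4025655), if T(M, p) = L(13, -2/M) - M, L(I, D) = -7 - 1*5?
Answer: 17485595721342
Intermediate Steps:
L(I, D) = -12 (L(I, D) = -7 - 5 = -12)
T(M, p) = -12 - M
(-4826503 + (772 - 78)²)*(T(-1241, 1588) - 4025655) = (-4826503 + (772 - 78)²)*((-12 - 1*(-1241)) - 4025655) = (-4826503 + 694²)*((-12 + 1241) - 4025655) = (-4826503 + 481636)*(1229 - 4025655) = -4344867*(-4024426) = 17485595721342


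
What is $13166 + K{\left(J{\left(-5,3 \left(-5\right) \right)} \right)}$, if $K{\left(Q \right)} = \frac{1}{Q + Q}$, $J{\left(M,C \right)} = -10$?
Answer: $\frac{263319}{20} \approx 13166.0$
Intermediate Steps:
$K{\left(Q \right)} = \frac{1}{2 Q}$
$13166 + K{\left(J{\left(-5,3 \left(-5\right) \right)} \right)} = 13166 + \frac{1}{2 \left(-10\right)} = 13166 + \frac{1}{2} \left(- \frac{1}{10}\right) = 13166 - \frac{1}{20} = \frac{263319}{20}$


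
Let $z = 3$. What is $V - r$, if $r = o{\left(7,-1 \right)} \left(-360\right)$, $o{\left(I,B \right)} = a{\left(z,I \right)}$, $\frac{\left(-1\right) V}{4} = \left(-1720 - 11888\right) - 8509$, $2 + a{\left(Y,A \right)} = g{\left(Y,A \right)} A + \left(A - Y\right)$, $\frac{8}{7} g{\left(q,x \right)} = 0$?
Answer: $89188$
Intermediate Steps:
$g{\left(q,x \right)} = 0$ ($g{\left(q,x \right)} = \frac{7}{8} \cdot 0 = 0$)
$a{\left(Y,A \right)} = -2 + A - Y$ ($a{\left(Y,A \right)} = -2 + \left(0 A + \left(A - Y\right)\right) = -2 + \left(0 + \left(A - Y\right)\right) = -2 + \left(A - Y\right) = -2 + A - Y$)
$V = 88468$ ($V = - 4 \left(\left(-1720 - 11888\right) - 8509\right) = - 4 \left(-13608 - 8509\right) = \left(-4\right) \left(-22117\right) = 88468$)
$o{\left(I,B \right)} = -5 + I$ ($o{\left(I,B \right)} = -2 + I - 3 = -5 + I$)
$r = -720$ ($r = \left(-5 + 7\right) \left(-360\right) = 2 \left(-360\right) = -720$)
$V - r = 88468 - -720 = 88468 + 720 = 89188$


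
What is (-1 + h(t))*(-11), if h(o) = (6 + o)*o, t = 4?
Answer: -429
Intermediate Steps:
h(o) = o*(6 + o)
(-1 + h(t))*(-11) = (-1 + 4*(6 + 4))*(-11) = (-1 + 4*10)*(-11) = (-1 + 40)*(-11) = 39*(-11) = -429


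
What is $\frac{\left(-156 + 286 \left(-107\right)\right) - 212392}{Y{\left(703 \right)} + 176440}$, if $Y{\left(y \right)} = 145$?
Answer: $- \frac{48630}{35317} \approx -1.377$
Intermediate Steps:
$\frac{\left(-156 + 286 \left(-107\right)\right) - 212392}{Y{\left(703 \right)} + 176440} = \frac{\left(-156 + 286 \left(-107\right)\right) - 212392}{145 + 176440} = \frac{\left(-156 - 30602\right) - 212392}{176585} = \left(-30758 - 212392\right) \frac{1}{176585} = \left(-243150\right) \frac{1}{176585} = - \frac{48630}{35317}$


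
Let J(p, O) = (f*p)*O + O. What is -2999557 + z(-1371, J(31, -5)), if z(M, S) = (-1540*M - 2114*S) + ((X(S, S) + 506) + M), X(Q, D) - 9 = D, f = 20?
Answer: 5671792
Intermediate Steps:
X(Q, D) = 9 + D
J(p, O) = O + 20*O*p (J(p, O) = (20*p)*O + O = 20*O*p + O = O + 20*O*p)
z(M, S) = 515 - 2113*S - 1539*M (z(M, S) = (-1540*M - 2114*S) + (((9 + S) + 506) + M) = (-2114*S - 1540*M) + ((515 + S) + M) = (-2114*S - 1540*M) + (515 + M + S) = 515 - 2113*S - 1539*M)
-2999557 + z(-1371, J(31, -5)) = -2999557 + (515 - (-10565)*(1 + 20*31) - 1539*(-1371)) = -2999557 + (515 - (-10565)*(1 + 620) + 2109969) = -2999557 + (515 - (-10565)*621 + 2109969) = -2999557 + (515 - 2113*(-3105) + 2109969) = -2999557 + (515 + 6560865 + 2109969) = -2999557 + 8671349 = 5671792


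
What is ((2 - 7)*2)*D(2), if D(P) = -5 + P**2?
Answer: 10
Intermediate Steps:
((2 - 7)*2)*D(2) = ((2 - 7)*2)*(-5 + 2**2) = (-5*2)*(-5 + 4) = -10*(-1) = 10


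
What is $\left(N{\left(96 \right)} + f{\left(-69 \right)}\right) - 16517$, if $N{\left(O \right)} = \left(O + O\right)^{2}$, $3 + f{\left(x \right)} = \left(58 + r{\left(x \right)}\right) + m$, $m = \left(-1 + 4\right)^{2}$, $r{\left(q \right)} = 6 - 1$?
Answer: $20416$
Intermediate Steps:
$r{\left(q \right)} = 5$
$m = 9$ ($m = 3^{2} = 9$)
$f{\left(x \right)} = 69$ ($f{\left(x \right)} = -3 + \left(\left(58 + 5\right) + 9\right) = -3 + \left(63 + 9\right) = -3 + 72 = 69$)
$N{\left(O \right)} = 4 O^{2}$ ($N{\left(O \right)} = \left(2 O\right)^{2} = 4 O^{2}$)
$\left(N{\left(96 \right)} + f{\left(-69 \right)}\right) - 16517 = \left(4 \cdot 96^{2} + 69\right) - 16517 = \left(4 \cdot 9216 + 69\right) - 16517 = \left(36864 + 69\right) - 16517 = 36933 - 16517 = 20416$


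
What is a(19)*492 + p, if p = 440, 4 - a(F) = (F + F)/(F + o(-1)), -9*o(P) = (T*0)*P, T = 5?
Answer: 1424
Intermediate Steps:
o(P) = 0 (o(P) = -5*0*P/9 = -0*P = -1/9*0 = 0)
a(F) = 2 (a(F) = 4 - (F + F)/(F + 0) = 4 - 2*F/F = 4 - 1*2 = 4 - 2 = 2)
a(19)*492 + p = 2*492 + 440 = 984 + 440 = 1424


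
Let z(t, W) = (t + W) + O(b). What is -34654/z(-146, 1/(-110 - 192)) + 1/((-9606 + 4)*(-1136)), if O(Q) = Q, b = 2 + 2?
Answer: 114156421721861/467784090720 ≈ 244.04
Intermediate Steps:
b = 4
z(t, W) = 4 + W + t (z(t, W) = (t + W) + 4 = (W + t) + 4 = 4 + W + t)
-34654/z(-146, 1/(-110 - 192)) + 1/((-9606 + 4)*(-1136)) = -34654/(4 + 1/(-110 - 192) - 146) + 1/((-9606 + 4)*(-1136)) = -34654/(4 + 1/(-302) - 146) - 1/1136/(-9602) = -34654/(4 - 1/302 - 146) - 1/9602*(-1/1136) = -34654/(-42885/302) + 1/10907872 = -34654*(-302/42885) + 1/10907872 = 10465508/42885 + 1/10907872 = 114156421721861/467784090720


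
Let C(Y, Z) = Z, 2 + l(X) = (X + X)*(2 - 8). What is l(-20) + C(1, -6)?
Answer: 232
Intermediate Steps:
l(X) = -2 - 12*X (l(X) = -2 + (X + X)*(2 - 8) = -2 + (2*X)*(-6) = -2 - 12*X)
l(-20) + C(1, -6) = (-2 - 12*(-20)) - 6 = (-2 + 240) - 6 = 238 - 6 = 232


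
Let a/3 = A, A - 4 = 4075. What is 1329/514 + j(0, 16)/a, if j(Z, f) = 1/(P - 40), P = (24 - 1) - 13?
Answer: 121972169/47173635 ≈ 2.5856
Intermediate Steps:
P = 10 (P = 23 - 13 = 10)
A = 4079 (A = 4 + 4075 = 4079)
j(Z, f) = -1/30 (j(Z, f) = 1/(10 - 40) = 1/(-30) = -1/30)
a = 12237 (a = 3*4079 = 12237)
1329/514 + j(0, 16)/a = 1329/514 - 1/30/12237 = 1329*(1/514) - 1/30*1/12237 = 1329/514 - 1/367110 = 121972169/47173635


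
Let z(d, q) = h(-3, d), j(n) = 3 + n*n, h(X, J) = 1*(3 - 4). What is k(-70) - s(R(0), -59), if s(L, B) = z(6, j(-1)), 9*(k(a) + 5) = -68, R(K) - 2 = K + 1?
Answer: -104/9 ≈ -11.556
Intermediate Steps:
h(X, J) = -1 (h(X, J) = 1*(-1) = -1)
R(K) = 3 + K (R(K) = 2 + (K + 1) = 2 + (1 + K) = 3 + K)
k(a) = -113/9 (k(a) = -5 + (⅑)*(-68) = -5 - 68/9 = -113/9)
j(n) = 3 + n²
z(d, q) = -1
s(L, B) = -1
k(-70) - s(R(0), -59) = -113/9 - 1*(-1) = -113/9 + 1 = -104/9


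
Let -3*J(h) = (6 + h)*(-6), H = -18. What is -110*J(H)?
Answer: 2640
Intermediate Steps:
J(h) = 12 + 2*h (J(h) = -(6 + h)*(-6)/3 = -(-36 - 6*h)/3 = 12 + 2*h)
-110*J(H) = -110*(12 + 2*(-18)) = -110*(12 - 36) = -110*(-24) = 2640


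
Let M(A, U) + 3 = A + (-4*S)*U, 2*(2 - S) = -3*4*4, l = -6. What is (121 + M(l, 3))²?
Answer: 40000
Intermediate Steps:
S = 26 (S = 2 - (-3*4)*4/2 = 2 - (-6)*4 = 2 - ½*(-48) = 2 + 24 = 26)
M(A, U) = -3 + A - 104*U (M(A, U) = -3 + (A + (-4*26)*U) = -3 + (A - 104*U) = -3 + A - 104*U)
(121 + M(l, 3))² = (121 + (-3 - 6 - 104*3))² = (121 + (-3 - 6 - 312))² = (121 - 321)² = (-200)² = 40000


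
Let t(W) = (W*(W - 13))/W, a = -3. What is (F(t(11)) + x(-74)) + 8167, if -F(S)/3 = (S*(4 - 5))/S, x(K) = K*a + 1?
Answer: 8393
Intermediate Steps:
x(K) = 1 - 3*K (x(K) = K*(-3) + 1 = -3*K + 1 = 1 - 3*K)
t(W) = -13 + W (t(W) = (W*(-13 + W))/W = -13 + W)
F(S) = 3 (F(S) = -3*S*(4 - 5)/S = -3*S*(-1)/S = -3*(-S)/S = -3*(-1) = 3)
(F(t(11)) + x(-74)) + 8167 = (3 + (1 - 3*(-74))) + 8167 = (3 + (1 + 222)) + 8167 = (3 + 223) + 8167 = 226 + 8167 = 8393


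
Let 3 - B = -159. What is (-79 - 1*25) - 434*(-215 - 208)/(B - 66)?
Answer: 28933/16 ≈ 1808.3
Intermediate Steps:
B = 162 (B = 3 - 1*(-159) = 3 + 159 = 162)
(-79 - 1*25) - 434*(-215 - 208)/(B - 66) = (-79 - 1*25) - 434*(-215 - 208)/(162 - 66) = (-79 - 25) - (-183582)/96 = -104 - (-183582)/96 = -104 - 434*(-141/32) = -104 + 30597/16 = 28933/16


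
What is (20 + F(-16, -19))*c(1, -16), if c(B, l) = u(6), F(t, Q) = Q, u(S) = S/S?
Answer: 1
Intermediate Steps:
u(S) = 1
c(B, l) = 1
(20 + F(-16, -19))*c(1, -16) = (20 - 19)*1 = 1*1 = 1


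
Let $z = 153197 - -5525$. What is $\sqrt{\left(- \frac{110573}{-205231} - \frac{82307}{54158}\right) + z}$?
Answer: $\frac{\sqrt{116026955541081905711066}}{854992346} \approx 398.4$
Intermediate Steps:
$z = 158722$ ($z = 153197 + 5525 = 158722$)
$\sqrt{\left(- \frac{110573}{-205231} - \frac{82307}{54158}\right) + z} = \sqrt{\left(- \frac{110573}{-205231} - \frac{82307}{54158}\right) + 158722} = \sqrt{\left(\left(-110573\right) \left(- \frac{1}{205231}\right) - \frac{82307}{54158}\right) + 158722} = \sqrt{\left(\frac{110573}{205231} - \frac{82307}{54158}\right) + 158722} = \sqrt{- \frac{838733491}{854992346} + 158722} = \sqrt{\frac{135705256408321}{854992346}} = \frac{\sqrt{116026955541081905711066}}{854992346}$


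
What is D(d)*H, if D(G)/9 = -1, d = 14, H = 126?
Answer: -1134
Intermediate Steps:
D(G) = -9 (D(G) = 9*(-1) = -9)
D(d)*H = -9*126 = -1134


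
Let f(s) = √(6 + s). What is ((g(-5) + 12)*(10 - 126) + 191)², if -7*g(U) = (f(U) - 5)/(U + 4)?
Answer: 63091249/49 ≈ 1.2876e+6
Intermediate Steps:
g(U) = -(-5 + √(6 + U))/(7*(4 + U)) (g(U) = -(√(6 + U) - 5)/(7*(U + 4)) = -(-5 + √(6 + U))/(7*(4 + U)))
((g(-5) + 12)*(10 - 126) + 191)² = (((5 - √(6 - 5))/(7*(4 - 5)) + 12)*(10 - 126) + 191)² = (((⅐)*(5 - √1)/(-1) + 12)*(-116) + 191)² = (((⅐)*(-1)*(5 - 1*1) + 12)*(-116) + 191)² = (((⅐)*(-1)*(5 - 1) + 12)*(-116) + 191)² = (((⅐)*(-1)*4 + 12)*(-116) + 191)² = ((-4/7 + 12)*(-116) + 191)² = ((80/7)*(-116) + 191)² = (-9280/7 + 191)² = (-7943/7)² = 63091249/49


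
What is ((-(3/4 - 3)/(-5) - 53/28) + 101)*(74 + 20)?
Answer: 324582/35 ≈ 9273.8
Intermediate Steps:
((-(3/4 - 3)/(-5) - 53/28) + 101)*(74 + 20) = ((-(3*(¼) - 3)*(-⅕) - 53*1/28) + 101)*94 = ((-(¾ - 3)*(-⅕) - 53/28) + 101)*94 = ((-1*(-9/4)*(-⅕) - 53/28) + 101)*94 = (((9/4)*(-⅕) - 53/28) + 101)*94 = ((-9/20 - 53/28) + 101)*94 = (-82/35 + 101)*94 = (3453/35)*94 = 324582/35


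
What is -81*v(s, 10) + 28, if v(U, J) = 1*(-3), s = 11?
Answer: 271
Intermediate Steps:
v(U, J) = -3
-81*v(s, 10) + 28 = -81*(-3) + 28 = 243 + 28 = 271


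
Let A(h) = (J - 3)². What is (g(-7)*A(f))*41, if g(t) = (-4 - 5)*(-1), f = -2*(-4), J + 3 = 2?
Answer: 5904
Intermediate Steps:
J = -1 (J = -3 + 2 = -1)
f = 8
A(h) = 16 (A(h) = (-1 - 3)² = (-4)² = 16)
g(t) = 9 (g(t) = -9*(-1) = 9)
(g(-7)*A(f))*41 = (9*16)*41 = 144*41 = 5904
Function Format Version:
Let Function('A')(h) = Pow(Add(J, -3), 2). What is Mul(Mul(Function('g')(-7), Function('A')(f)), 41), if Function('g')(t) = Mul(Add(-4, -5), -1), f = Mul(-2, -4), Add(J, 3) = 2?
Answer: 5904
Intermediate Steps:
J = -1 (J = Add(-3, 2) = -1)
f = 8
Function('A')(h) = 16 (Function('A')(h) = Pow(Add(-1, -3), 2) = Pow(-4, 2) = 16)
Function('g')(t) = 9 (Function('g')(t) = Mul(-9, -1) = 9)
Mul(Mul(Function('g')(-7), Function('A')(f)), 41) = Mul(Mul(9, 16), 41) = Mul(144, 41) = 5904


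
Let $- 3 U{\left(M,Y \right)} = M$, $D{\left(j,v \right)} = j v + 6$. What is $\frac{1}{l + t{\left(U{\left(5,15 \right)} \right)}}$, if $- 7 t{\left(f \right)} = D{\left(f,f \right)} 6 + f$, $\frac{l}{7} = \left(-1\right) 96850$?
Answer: $- \frac{7}{4745701} \approx -1.475 \cdot 10^{-6}$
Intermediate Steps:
$D{\left(j,v \right)} = 6 + j v$
$l = -677950$ ($l = 7 \left(\left(-1\right) 96850\right) = 7 \left(-96850\right) = -677950$)
$U{\left(M,Y \right)} = - \frac{M}{3}$
$t{\left(f \right)} = - \frac{36}{7} - \frac{6 f^{2}}{7} - \frac{f}{7}$ ($t{\left(f \right)} = - \frac{\left(6 + f f\right) 6 + f}{7} = - \frac{\left(6 + f^{2}\right) 6 + f}{7} = - \frac{\left(36 + 6 f^{2}\right) + f}{7} = - \frac{36 + f + 6 f^{2}}{7} = - \frac{36}{7} - \frac{6 f^{2}}{7} - \frac{f}{7}$)
$\frac{1}{l + t{\left(U{\left(5,15 \right)} \right)}} = \frac{1}{-677950 - \left(\frac{36}{7} + \frac{50}{21} + \frac{1}{7} \left(- \frac{1}{3}\right) 5\right)} = \frac{1}{-677950 - \left(\frac{103}{21} + \frac{50}{21}\right)} = \frac{1}{-677950 - \frac{51}{7}} = \frac{1}{- \frac{4745701}{7}} = - \frac{7}{4745701}$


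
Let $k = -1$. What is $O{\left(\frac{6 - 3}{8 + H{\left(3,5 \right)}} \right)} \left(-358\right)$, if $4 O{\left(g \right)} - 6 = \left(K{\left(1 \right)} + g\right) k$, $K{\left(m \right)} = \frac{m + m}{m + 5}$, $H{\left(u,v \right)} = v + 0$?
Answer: $- \frac{18974}{39} \approx -486.51$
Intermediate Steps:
$H{\left(u,v \right)} = v$
$K{\left(m \right)} = \frac{2 m}{5 + m}$
$O{\left(g \right)} = \frac{17}{12} - \frac{g}{4}$ ($O{\left(g \right)} = \frac{3}{2} + \frac{\left(2 \cdot 1 \frac{1}{5 + 1} + g\right) \left(-1\right)}{4} = \frac{3}{2} + \frac{\left(2 \cdot 1 \cdot \frac{1}{6} + g\right) \left(-1\right)}{4} = \frac{3}{2} + \frac{\left(\frac{1}{3} + g\right) \left(-1\right)}{4} = \frac{3}{2} + \frac{- \frac{1}{3} - g}{4} = \frac{3}{2} - \left(\frac{1}{12} + \frac{g}{4}\right) = \frac{17}{12} - \frac{g}{4}$)
$O{\left(\frac{6 - 3}{8 + H{\left(3,5 \right)}} \right)} \left(-358\right) = \left(\frac{17}{12} - \frac{\left(6 - 3\right) \frac{1}{8 + 5}}{4}\right) \left(-358\right) = \left(\frac{17}{12} - \frac{3 \cdot \frac{1}{13}}{4}\right) \left(-358\right) = \left(\frac{17}{12} - \frac{3}{52}\right) \left(-358\right) = \frac{53}{39} \left(-358\right) = - \frac{18974}{39}$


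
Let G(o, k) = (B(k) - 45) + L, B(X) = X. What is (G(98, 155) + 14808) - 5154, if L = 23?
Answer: 9787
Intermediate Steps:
G(o, k) = -22 + k (G(o, k) = (k - 45) + 23 = (-45 + k) + 23 = -22 + k)
(G(98, 155) + 14808) - 5154 = ((-22 + 155) + 14808) - 5154 = (133 + 14808) - 5154 = 14941 - 5154 = 9787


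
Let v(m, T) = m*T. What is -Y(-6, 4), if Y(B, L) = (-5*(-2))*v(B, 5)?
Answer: 300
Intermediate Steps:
v(m, T) = T*m
Y(B, L) = 50*B (Y(B, L) = (-5*(-2))*(5*B) = 10*(5*B) = 50*B)
-Y(-6, 4) = -50*(-6) = -1*(-300) = 300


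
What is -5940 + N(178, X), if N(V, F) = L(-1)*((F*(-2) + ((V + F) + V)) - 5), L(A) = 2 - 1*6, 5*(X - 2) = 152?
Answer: -36072/5 ≈ -7214.4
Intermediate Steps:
X = 162/5 (X = 2 + (1/5)*152 = 2 + 152/5 = 162/5 ≈ 32.400)
L(A) = -4 (L(A) = 2 - 6 = -4)
N(V, F) = 20 - 8*V + 4*F (N(V, F) = -4*((F*(-2) + ((V + F) + V)) - 5) = -4*((-2*F + ((F + V) + V)) - 5) = -4*((-2*F + (F + 2*V)) - 5) = -4*((-F + 2*V) - 5) = -4*(-5 - F + 2*V) = 20 - 8*V + 4*F)
-5940 + N(178, X) = -5940 + (20 - 8*178 + 4*(162/5)) = -5940 + (20 - 1424 + 648/5) = -5940 - 6372/5 = -36072/5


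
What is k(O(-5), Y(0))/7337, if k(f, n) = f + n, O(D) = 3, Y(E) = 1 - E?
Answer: 4/7337 ≈ 0.00054518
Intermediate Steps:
k(O(-5), Y(0))/7337 = (3 + (1 - 1*0))/7337 = (3 + (1 + 0))*(1/7337) = (3 + 1)*(1/7337) = 4*(1/7337) = 4/7337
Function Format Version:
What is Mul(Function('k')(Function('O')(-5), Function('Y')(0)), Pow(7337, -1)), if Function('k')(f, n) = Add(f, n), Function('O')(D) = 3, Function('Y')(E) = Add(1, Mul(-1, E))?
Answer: Rational(4, 7337) ≈ 0.00054518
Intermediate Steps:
Mul(Function('k')(Function('O')(-5), Function('Y')(0)), Pow(7337, -1)) = Mul(Add(3, Add(1, Mul(-1, 0))), Pow(7337, -1)) = Mul(Add(3, Add(1, 0)), Rational(1, 7337)) = Mul(Add(3, 1), Rational(1, 7337)) = Mul(4, Rational(1, 7337)) = Rational(4, 7337)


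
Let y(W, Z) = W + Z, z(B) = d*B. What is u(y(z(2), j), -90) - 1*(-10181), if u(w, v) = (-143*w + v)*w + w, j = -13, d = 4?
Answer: 7051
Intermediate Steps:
z(B) = 4*B
u(w, v) = w + w*(v - 143*w) (u(w, v) = (v - 143*w)*w + w = w*(v - 143*w) + w = w + w*(v - 143*w))
u(y(z(2), j), -90) - 1*(-10181) = (4*2 - 13)*(1 - 90 - 143*(4*2 - 13)) - 1*(-10181) = (8 - 13)*(1 - 90 - 143*(8 - 13)) + 10181 = -5*(1 - 90 - 143*(-5)) + 10181 = -5*(1 - 90 + 715) + 10181 = -5*626 + 10181 = -3130 + 10181 = 7051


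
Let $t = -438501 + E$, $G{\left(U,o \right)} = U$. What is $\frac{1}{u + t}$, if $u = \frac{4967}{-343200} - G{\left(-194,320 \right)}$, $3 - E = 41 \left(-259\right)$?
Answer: $- \frac{343200}{146781496967} \approx -2.3382 \cdot 10^{-6}$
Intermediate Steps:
$E = 10622$ ($E = 3 - 41 \left(-259\right) = 3 - -10619 = 3 + 10619 = 10622$)
$t = -427879$ ($t = -438501 + 10622 = -427879$)
$u = \frac{66575833}{343200}$ ($u = \frac{4967}{-343200} - -194 = 4967 \left(- \frac{1}{343200}\right) + 194 = - \frac{4967}{343200} + 194 = \frac{66575833}{343200} \approx 193.99$)
$\frac{1}{u + t} = \frac{1}{\frac{66575833}{343200} - 427879} = \frac{1}{- \frac{146781496967}{343200}} = - \frac{343200}{146781496967}$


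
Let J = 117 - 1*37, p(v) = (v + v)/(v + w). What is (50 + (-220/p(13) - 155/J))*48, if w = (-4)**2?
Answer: -123129/13 ≈ -9471.5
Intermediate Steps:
w = 16
p(v) = 2*v/(16 + v) (p(v) = (v + v)/(v + 16) = (2*v)/(16 + v) = 2*v/(16 + v))
J = 80 (J = 117 - 37 = 80)
(50 + (-220/p(13) - 155/J))*48 = (50 + (-220/(2*13/(16 + 13)) - 155/80))*48 = (50 + (-220/(2*13/29) - 155*1/80))*48 = (50 + (-220/(2*13*(1/29)) - 31/16))*48 = (50 + (-220/26/29 - 31/16))*48 = (50 + (-220*29/26 - 31/16))*48 = (50 + (-3190/13 - 31/16))*48 = (50 - 51443/208)*48 = -41043/208*48 = -123129/13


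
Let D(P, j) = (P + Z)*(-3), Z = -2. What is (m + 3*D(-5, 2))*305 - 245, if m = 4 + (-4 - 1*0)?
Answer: 18970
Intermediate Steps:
m = 0 (m = 4 + (-4 + 0) = 4 - 4 = 0)
D(P, j) = 6 - 3*P (D(P, j) = (P - 2)*(-3) = (-2 + P)*(-3) = 6 - 3*P)
(m + 3*D(-5, 2))*305 - 245 = (0 + 3*(6 - 3*(-5)))*305 - 245 = (0 + 3*(6 + 15))*305 - 245 = (0 + 3*21)*305 - 245 = (0 + 63)*305 - 245 = 63*305 - 245 = 19215 - 245 = 18970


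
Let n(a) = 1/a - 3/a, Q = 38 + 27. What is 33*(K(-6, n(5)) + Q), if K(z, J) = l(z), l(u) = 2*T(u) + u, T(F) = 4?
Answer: 2211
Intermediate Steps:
Q = 65
l(u) = 8 + u (l(u) = 2*4 + u = 8 + u)
n(a) = -2/a (n(a) = 1/a - 3/a = -2/a)
K(z, J) = 8 + z
33*(K(-6, n(5)) + Q) = 33*((8 - 6) + 65) = 33*(2 + 65) = 33*67 = 2211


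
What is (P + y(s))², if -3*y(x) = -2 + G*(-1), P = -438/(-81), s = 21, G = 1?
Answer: 29929/729 ≈ 41.055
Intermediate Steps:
P = 146/27 (P = -438*(-1/81) = 146/27 ≈ 5.4074)
y(x) = 1 (y(x) = -(-2 + 1*(-1))/3 = -(-2 - 1)/3 = -⅓*(-3) = 1)
(P + y(s))² = (146/27 + 1)² = (173/27)² = 29929/729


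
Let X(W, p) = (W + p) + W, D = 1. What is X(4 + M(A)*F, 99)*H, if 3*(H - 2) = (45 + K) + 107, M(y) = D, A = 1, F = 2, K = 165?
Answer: 11951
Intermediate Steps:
M(y) = 1
X(W, p) = p + 2*W
H = 323/3 (H = 2 + ((45 + 165) + 107)/3 = 2 + (210 + 107)/3 = 2 + (1/3)*317 = 2 + 317/3 = 323/3 ≈ 107.67)
X(4 + M(A)*F, 99)*H = (99 + 2*(4 + 1*2))*(323/3) = (99 + 2*(4 + 2))*(323/3) = (99 + 2*6)*(323/3) = (99 + 12)*(323/3) = 111*(323/3) = 11951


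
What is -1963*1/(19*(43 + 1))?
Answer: -1963/836 ≈ -2.3481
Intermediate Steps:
-1963*1/(19*(43 + 1)) = -1963/(44*19) = -1963/836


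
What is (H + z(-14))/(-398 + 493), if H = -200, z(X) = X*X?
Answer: -4/95 ≈ -0.042105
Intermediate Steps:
z(X) = X**2
(H + z(-14))/(-398 + 493) = (-200 + (-14)**2)/(-398 + 493) = (-200 + 196)/95 = -4*1/95 = -4/95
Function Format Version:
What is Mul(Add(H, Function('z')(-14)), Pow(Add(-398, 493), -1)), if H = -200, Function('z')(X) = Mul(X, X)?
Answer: Rational(-4, 95) ≈ -0.042105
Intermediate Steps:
Function('z')(X) = Pow(X, 2)
Mul(Add(H, Function('z')(-14)), Pow(Add(-398, 493), -1)) = Mul(Add(-200, Pow(-14, 2)), Pow(Add(-398, 493), -1)) = Mul(Add(-200, 196), Pow(95, -1)) = Mul(-4, Rational(1, 95)) = Rational(-4, 95)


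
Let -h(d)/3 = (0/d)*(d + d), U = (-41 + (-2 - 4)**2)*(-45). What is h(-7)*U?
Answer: 0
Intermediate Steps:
U = 225 (U = (-41 + (-6)**2)*(-45) = (-41 + 36)*(-45) = -5*(-45) = 225)
h(d) = 0 (h(d) = -3*0/d*(d + d) = -0*2*d = -3*0 = 0)
h(-7)*U = 0*225 = 0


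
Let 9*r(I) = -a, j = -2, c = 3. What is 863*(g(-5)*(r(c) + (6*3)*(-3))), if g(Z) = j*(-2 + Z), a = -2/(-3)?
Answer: -17639720/27 ≈ -6.5332e+5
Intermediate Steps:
a = 2/3 (a = -2*(-1/3) = 2/3 ≈ 0.66667)
g(Z) = 4 - 2*Z (g(Z) = -2*(-2 + Z) = 4 - 2*Z)
r(I) = -2/27 (r(I) = (-1*2/3)/9 = (1/9)*(-2/3) = -2/27)
863*(g(-5)*(r(c) + (6*3)*(-3))) = 863*((4 - 2*(-5))*(-2/27 + (6*3)*(-3))) = 863*((4 + 10)*(-2/27 + 18*(-3))) = 863*(14*(-2/27 - 54)) = 863*(14*(-1460/27)) = 863*(-20440/27) = -17639720/27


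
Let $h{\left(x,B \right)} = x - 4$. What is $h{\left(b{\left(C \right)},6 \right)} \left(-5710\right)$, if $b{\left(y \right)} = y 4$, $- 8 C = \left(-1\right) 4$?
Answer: $11420$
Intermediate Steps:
$C = \frac{1}{2}$ ($C = - \frac{\left(-1\right) 4}{8} = \left(- \frac{1}{8}\right) \left(-4\right) = \frac{1}{2} \approx 0.5$)
$b{\left(y \right)} = 4 y$
$h{\left(x,B \right)} = -4 + x$
$h{\left(b{\left(C \right)},6 \right)} \left(-5710\right) = \left(-4 + 4 \cdot \frac{1}{2}\right) \left(-5710\right) = \left(-4 + 2\right) \left(-5710\right) = \left(-2\right) \left(-5710\right) = 11420$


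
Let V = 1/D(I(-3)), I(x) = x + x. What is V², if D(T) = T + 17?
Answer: 1/121 ≈ 0.0082645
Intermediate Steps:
I(x) = 2*x
D(T) = 17 + T
V = 1/11 (V = 1/(17 + 2*(-3)) = 1/(17 - 6) = 1/11 ≈ 0.090909)
V² = (1/11)² = 1/121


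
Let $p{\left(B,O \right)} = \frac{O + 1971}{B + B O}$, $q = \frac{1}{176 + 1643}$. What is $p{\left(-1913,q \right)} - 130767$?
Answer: $- \frac{45528981847}{348166} \approx -1.3077 \cdot 10^{5}$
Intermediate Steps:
$q = \frac{1}{1819} \approx 0.00054975$
$p{\left(B,O \right)} = \frac{1971 + O}{B + B O}$
$p{\left(-1913,q \right)} - 130767 = \frac{1971 + \frac{1}{1819}}{\left(-1913\right) \left(1 + \frac{1}{1819}\right)} - 130767 = \left(- \frac{1}{1913}\right) \frac{1}{\frac{1820}{1819}} \cdot \frac{3585250}{1819} - 130767 = \left(- \frac{1}{1913}\right) \frac{1819}{1820} \cdot \frac{3585250}{1819} - 130767 = - \frac{358525}{348166} - 130767 = - \frac{45528981847}{348166}$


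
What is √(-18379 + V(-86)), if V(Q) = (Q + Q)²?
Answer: 3*√1245 ≈ 105.85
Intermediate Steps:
V(Q) = 4*Q² (V(Q) = (2*Q)² = 4*Q²)
√(-18379 + V(-86)) = √(-18379 + 4*(-86)²) = √(-18379 + 4*7396) = √(-18379 + 29584) = √11205 = 3*√1245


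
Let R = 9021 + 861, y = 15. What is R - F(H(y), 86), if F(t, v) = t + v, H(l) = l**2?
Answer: 9571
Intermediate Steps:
R = 9882
R - F(H(y), 86) = 9882 - (15**2 + 86) = 9882 - (225 + 86) = 9882 - 1*311 = 9882 - 311 = 9571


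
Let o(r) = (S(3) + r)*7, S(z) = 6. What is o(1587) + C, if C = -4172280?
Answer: -4161129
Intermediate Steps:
o(r) = 42 + 7*r (o(r) = (6 + r)*7 = 42 + 7*r)
o(1587) + C = (42 + 7*1587) - 4172280 = (42 + 11109) - 4172280 = 11151 - 4172280 = -4161129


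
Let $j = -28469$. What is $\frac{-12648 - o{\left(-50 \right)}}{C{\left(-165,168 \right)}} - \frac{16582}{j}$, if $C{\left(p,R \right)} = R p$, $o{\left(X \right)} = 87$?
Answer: $\frac{2610177}{2505272} \approx 1.0419$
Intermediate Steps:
$\frac{-12648 - o{\left(-50 \right)}}{C{\left(-165,168 \right)}} - \frac{16582}{j} = \frac{-12648 - 87}{168 \left(-165\right)} - \frac{16582}{-28469} = \frac{-12648 - 87}{-27720} - - \frac{16582}{28469} = \left(-12735\right) \left(- \frac{1}{27720}\right) + \frac{16582}{28469} = \frac{283}{616} + \frac{16582}{28469} = \frac{2610177}{2505272}$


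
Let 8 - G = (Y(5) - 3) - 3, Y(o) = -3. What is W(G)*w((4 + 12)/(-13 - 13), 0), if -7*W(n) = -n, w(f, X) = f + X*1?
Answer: -136/91 ≈ -1.4945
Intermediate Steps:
w(f, X) = X + f (w(f, X) = f + X = X + f)
G = 17 (G = 8 - ((-3 - 3) - 3) = 8 - (-6 - 3) = 8 - 1*(-9) = 8 + 9 = 17)
W(n) = n/7 (W(n) = -(-1)*n/7 = n/7)
W(G)*w((4 + 12)/(-13 - 13), 0) = ((⅐)*17)*(0 + (4 + 12)/(-13 - 13)) = 17*(0 + 16/(-26))/7 = 17*(0 + 16*(-1/26))/7 = 17*(0 - 8/13)/7 = (17/7)*(-8/13) = -136/91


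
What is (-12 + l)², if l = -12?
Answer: 576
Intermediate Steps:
(-12 + l)² = (-12 - 12)² = (-24)² = 576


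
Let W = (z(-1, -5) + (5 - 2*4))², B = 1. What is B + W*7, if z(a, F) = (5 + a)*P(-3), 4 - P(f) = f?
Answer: 4376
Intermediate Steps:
P(f) = 4 - f
z(a, F) = 35 + 7*a (z(a, F) = (5 + a)*(4 - 1*(-3)) = (5 + a)*(4 + 3) = (5 + a)*7 = 35 + 7*a)
W = 625 (W = ((35 + 7*(-1)) + (5 - 2*4))² = ((35 - 7) + (5 - 8))² = (28 - 3)² = 25² = 625)
B + W*7 = 1 + 625*7 = 1 + 4375 = 4376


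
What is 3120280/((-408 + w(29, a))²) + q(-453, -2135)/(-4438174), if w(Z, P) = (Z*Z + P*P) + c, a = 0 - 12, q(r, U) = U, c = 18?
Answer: 2769820282419/314244910070 ≈ 8.8142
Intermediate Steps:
a = -12
w(Z, P) = 18 + P² + Z² (w(Z, P) = (Z*Z + P*P) + 18 = (Z² + P²) + 18 = (P² + Z²) + 18 = 18 + P² + Z²)
3120280/((-408 + w(29, a))²) + q(-453, -2135)/(-4438174) = 3120280/((-408 + (18 + (-12)² + 29²))²) - 2135/(-4438174) = 3120280/((-408 + (18 + 144 + 841))²) - 2135*(-1/4438174) = 3120280/((-408 + 1003)²) + 2135/4438174 = 3120280/(595²) + 2135/4438174 = 3120280/354025 + 2135/4438174 = 3120280*(1/354025) + 2135/4438174 = 624056/70805 + 2135/4438174 = 2769820282419/314244910070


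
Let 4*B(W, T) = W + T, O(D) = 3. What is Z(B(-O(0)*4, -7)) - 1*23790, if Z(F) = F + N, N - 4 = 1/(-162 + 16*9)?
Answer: -856469/36 ≈ -23791.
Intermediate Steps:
B(W, T) = T/4 + W/4 (B(W, T) = (W + T)/4 = (T + W)/4 = T/4 + W/4)
N = 71/18 (N = 4 + 1/(-162 + 16*9) = 4 + 1/(-162 + 144) = 4 + 1/(-18) = 4 - 1/18 = 71/18 ≈ 3.9444)
Z(F) = 71/18 + F (Z(F) = F + 71/18 = 71/18 + F)
Z(B(-O(0)*4, -7)) - 1*23790 = (71/18 + ((¼)*(-7) + (-1*3*4)/4)) - 1*23790 = (71/18 + (-7/4 + (-3*4)/4)) - 23790 = (71/18 + (-7/4 + (¼)*(-12))) - 23790 = (71/18 + (-7/4 - 3)) - 23790 = (71/18 - 19/4) - 23790 = -29/36 - 23790 = -856469/36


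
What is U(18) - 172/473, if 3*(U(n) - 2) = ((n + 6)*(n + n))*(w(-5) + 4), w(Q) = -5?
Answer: -3150/11 ≈ -286.36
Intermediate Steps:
U(n) = 2 - 2*n*(6 + n)/3 (U(n) = 2 + (((n + 6)*(n + n))*(-5 + 4))/3 = 2 + (((6 + n)*(2*n))*(-1))/3 = 2 + ((2*n*(6 + n))*(-1))/3 = 2 + (-2*n*(6 + n))/3 = 2 - 2*n*(6 + n)/3)
U(18) - 172/473 = (2 - 4*18 - 2/3*18**2) - 172/473 = (2 - 72 - 2/3*324) - 172*1/473 = (2 - 72 - 216) - 4/11 = -286 - 4/11 = -3150/11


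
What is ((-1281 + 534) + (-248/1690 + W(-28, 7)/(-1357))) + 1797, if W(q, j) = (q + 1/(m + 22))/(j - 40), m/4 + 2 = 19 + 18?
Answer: 6435671251697/6130071090 ≈ 1049.9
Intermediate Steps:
m = 140 (m = -8 + 4*(19 + 18) = -8 + 4*37 = -8 + 148 = 140)
W(q, j) = (1/162 + q)/(-40 + j) (W(q, j) = (q + 1/(140 + 22))/(j - 40) = (q + 1/162)/(-40 + j) = (1/162 + q)/(-40 + j))
((-1281 + 534) + (-248/1690 + W(-28, 7)/(-1357))) + 1797 = ((-1281 + 534) + (-248/1690 + ((1/162 - 28)/(-40 + 7))/(-1357))) + 1797 = (-747 + (-248*1/1690 + (-4535/162/(-33))*(-1/1357))) + 1797 = (-747 + (-124/845 - 1/33*(-4535/162)*(-1/1357))) + 1797 = (-747 + (-124/845 + (4535/5346)*(-1/1357))) + 1797 = (-747 + (-124/845 - 4535/7254522)) + 1797 = (-747 - 903392803/6130071090) + 1797 = -4580066497033/6130071090 + 1797 = 6435671251697/6130071090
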